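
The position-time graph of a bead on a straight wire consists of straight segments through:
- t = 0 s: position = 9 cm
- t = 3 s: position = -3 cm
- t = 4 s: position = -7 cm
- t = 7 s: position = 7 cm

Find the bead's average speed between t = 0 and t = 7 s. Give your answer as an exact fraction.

30/7 cm/s

Average speed = (total path length)/(elapsed time); on a piecewise-linear x-t graph the path length is Σ|Δx|.
0–3 s: |Δx| = |-3 − 9| = 12 cm
3–4 s: |Δx| = |-7 − -3| = 4 cm
4–7 s: |Δx| = |7 − -7| = 14 cm
Total path = 30 cm; average speed = 30/7 = 30/7 cm/s.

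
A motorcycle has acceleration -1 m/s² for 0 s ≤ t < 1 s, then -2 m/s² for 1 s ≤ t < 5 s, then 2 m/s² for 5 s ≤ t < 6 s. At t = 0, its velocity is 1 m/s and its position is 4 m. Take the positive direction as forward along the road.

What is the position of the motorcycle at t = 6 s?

-18.5 m

On each constant-a segment, Δv = aΔt and Δx = v₀Δt + ½aΔt²; chain segment to segment.
0–1 s: v starts 1 m/s; Δx = 1·1 + ½·-1·1² = 0.5 m; v ends 0 m/s.
1–5 s: v starts 0 m/s; Δx = 0·4 + ½·-2·4² = -16 m; v ends -8 m/s.
5–6 s: v starts -8 m/s; Δx = -8·1 + ½·2·1² = -7 m; v ends -6 m/s.
x(6) = 4 + Σ Δx = -18.5 m.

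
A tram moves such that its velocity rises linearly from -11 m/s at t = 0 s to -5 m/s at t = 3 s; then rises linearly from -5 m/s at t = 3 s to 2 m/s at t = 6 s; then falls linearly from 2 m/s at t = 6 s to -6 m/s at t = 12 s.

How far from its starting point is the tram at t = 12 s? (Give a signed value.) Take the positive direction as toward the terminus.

Net displacement equals the area under the velocity-time graph (areas below the axis count negative).
0–3 s: ½(-11 + -5)(3) = -24 m
3–6 s: ½(-5 + 2)(3) = -4.5 m
6–12 s: ½(2 + -6)(6) = -12 m
Net displacement = -40.5 m

-40.5 m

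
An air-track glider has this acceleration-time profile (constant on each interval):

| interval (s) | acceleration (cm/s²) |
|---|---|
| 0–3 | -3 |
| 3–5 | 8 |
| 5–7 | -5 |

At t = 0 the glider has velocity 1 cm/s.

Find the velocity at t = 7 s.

Δv equals the area under the a-t graph; then v = v₀ + Δv.
0–3 s: -3 × 3 = -9 cm/s
3–5 s: 8 × 2 = 16 cm/s
5–7 s: -5 × 2 = -10 cm/s
Δv = -3 cm/s, so v(7) = 1 + (-3) = -2 cm/s.

-2 cm/s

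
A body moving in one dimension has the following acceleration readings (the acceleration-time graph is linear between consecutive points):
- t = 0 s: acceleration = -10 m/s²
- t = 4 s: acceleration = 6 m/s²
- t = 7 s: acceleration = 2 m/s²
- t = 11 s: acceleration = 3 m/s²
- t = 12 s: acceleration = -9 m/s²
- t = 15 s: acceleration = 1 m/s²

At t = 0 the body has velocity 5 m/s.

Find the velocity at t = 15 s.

Δv equals the area under the a-t graph; then v = v₀ + Δv.
0–4 s: ½(-10 + 6)(4) = -8 m/s
4–7 s: ½(6 + 2)(3) = 12 m/s
7–11 s: ½(2 + 3)(4) = 10 m/s
11–12 s: ½(3 + -9)(1) = -3 m/s
12–15 s: ½(-9 + 1)(3) = -12 m/s
Δv = -1 m/s, so v(15) = 5 + (-1) = 4 m/s.

4 m/s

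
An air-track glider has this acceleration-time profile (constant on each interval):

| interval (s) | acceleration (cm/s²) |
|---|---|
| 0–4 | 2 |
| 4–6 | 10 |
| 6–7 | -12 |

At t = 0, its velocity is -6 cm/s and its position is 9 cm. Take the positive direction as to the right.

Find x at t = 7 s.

On each constant-a segment, Δv = aΔt and Δx = v₀Δt + ½aΔt²; chain segment to segment.
0–4 s: v starts -6 cm/s; Δx = -6·4 + ½·2·4² = -8 cm; v ends 2 cm/s.
4–6 s: v starts 2 cm/s; Δx = 2·2 + ½·10·2² = 24 cm; v ends 22 cm/s.
6–7 s: v starts 22 cm/s; Δx = 22·1 + ½·-12·1² = 16 cm; v ends 10 cm/s.
x(7) = 9 + Σ Δx = 41 cm.

41 cm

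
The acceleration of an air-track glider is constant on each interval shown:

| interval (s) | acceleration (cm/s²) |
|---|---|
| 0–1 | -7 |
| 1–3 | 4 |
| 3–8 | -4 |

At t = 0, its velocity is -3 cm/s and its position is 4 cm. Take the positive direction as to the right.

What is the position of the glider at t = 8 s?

On each constant-a segment, Δv = aΔt and Δx = v₀Δt + ½aΔt²; chain segment to segment.
0–1 s: v starts -3 cm/s; Δx = -3·1 + ½·-7·1² = -6.5 cm; v ends -10 cm/s.
1–3 s: v starts -10 cm/s; Δx = -10·2 + ½·4·2² = -12 cm; v ends -2 cm/s.
3–8 s: v starts -2 cm/s; Δx = -2·5 + ½·-4·5² = -60 cm; v ends -22 cm/s.
x(8) = 4 + Σ Δx = -74.5 cm.

-74.5 cm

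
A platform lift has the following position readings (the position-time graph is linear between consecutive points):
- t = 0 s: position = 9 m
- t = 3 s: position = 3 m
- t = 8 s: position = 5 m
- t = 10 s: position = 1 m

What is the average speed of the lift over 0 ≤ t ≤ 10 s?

1.2 m/s

Average speed = (total path length)/(elapsed time); on a piecewise-linear x-t graph the path length is Σ|Δx|.
0–3 s: |Δx| = |3 − 9| = 6 m
3–8 s: |Δx| = |5 − 3| = 2 m
8–10 s: |Δx| = |1 − 5| = 4 m
Total path = 12 m; average speed = 12/10 = 1.2 m/s.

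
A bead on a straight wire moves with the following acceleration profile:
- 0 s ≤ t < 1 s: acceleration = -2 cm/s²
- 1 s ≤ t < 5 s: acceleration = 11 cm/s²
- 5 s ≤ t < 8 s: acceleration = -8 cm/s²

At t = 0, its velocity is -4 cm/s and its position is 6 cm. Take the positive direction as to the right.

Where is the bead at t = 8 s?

143 cm

On each constant-a segment, Δv = aΔt and Δx = v₀Δt + ½aΔt²; chain segment to segment.
0–1 s: v starts -4 cm/s; Δx = -4·1 + ½·-2·1² = -5 cm; v ends -6 cm/s.
1–5 s: v starts -6 cm/s; Δx = -6·4 + ½·11·4² = 64 cm; v ends 38 cm/s.
5–8 s: v starts 38 cm/s; Δx = 38·3 + ½·-8·3² = 78 cm; v ends 14 cm/s.
x(8) = 6 + Σ Δx = 143 cm.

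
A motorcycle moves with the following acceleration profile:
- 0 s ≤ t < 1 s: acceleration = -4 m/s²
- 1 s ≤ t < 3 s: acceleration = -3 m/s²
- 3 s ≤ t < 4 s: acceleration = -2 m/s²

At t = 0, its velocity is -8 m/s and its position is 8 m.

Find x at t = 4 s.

-51 m

On each constant-a segment, Δv = aΔt and Δx = v₀Δt + ½aΔt²; chain segment to segment.
0–1 s: v starts -8 m/s; Δx = -8·1 + ½·-4·1² = -10 m; v ends -12 m/s.
1–3 s: v starts -12 m/s; Δx = -12·2 + ½·-3·2² = -30 m; v ends -18 m/s.
3–4 s: v starts -18 m/s; Δx = -18·1 + ½·-2·1² = -19 m; v ends -20 m/s.
x(4) = 8 + Σ Δx = -51 m.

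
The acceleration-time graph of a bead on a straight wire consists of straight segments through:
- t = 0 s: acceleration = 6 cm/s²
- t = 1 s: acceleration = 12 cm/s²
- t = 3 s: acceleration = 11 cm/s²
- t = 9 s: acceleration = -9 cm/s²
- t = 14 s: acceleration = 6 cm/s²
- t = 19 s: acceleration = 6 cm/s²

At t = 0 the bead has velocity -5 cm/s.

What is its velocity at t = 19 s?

Δv equals the area under the a-t graph; then v = v₀ + Δv.
0–1 s: ½(6 + 12)(1) = 9 cm/s
1–3 s: ½(12 + 11)(2) = 23 cm/s
3–9 s: ½(11 + -9)(6) = 6 cm/s
9–14 s: ½(-9 + 6)(5) = -7.5 cm/s
14–19 s: 6 × 5 = 30 cm/s
Δv = 60.5 cm/s, so v(19) = -5 + (60.5) = 55.5 cm/s.

55.5 cm/s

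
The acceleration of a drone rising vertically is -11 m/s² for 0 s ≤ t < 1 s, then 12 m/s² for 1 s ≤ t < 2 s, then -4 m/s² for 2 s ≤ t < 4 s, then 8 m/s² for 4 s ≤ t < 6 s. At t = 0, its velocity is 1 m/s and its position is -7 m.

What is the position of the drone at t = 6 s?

-15.5 m

On each constant-a segment, Δv = aΔt and Δx = v₀Δt + ½aΔt²; chain segment to segment.
0–1 s: v starts 1 m/s; Δx = 1·1 + ½·-11·1² = -4.5 m; v ends -10 m/s.
1–2 s: v starts -10 m/s; Δx = -10·1 + ½·12·1² = -4 m; v ends 2 m/s.
2–4 s: v starts 2 m/s; Δx = 2·2 + ½·-4·2² = -4 m; v ends -6 m/s.
4–6 s: v starts -6 m/s; Δx = -6·2 + ½·8·2² = 4 m; v ends 10 m/s.
x(6) = -7 + Σ Δx = -15.5 m.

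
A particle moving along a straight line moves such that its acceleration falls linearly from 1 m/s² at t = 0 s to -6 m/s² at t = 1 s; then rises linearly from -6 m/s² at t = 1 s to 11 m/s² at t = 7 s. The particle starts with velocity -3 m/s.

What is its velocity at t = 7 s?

9.5 m/s

Δv equals the area under the a-t graph; then v = v₀ + Δv.
0–1 s: ½(1 + -6)(1) = -2.5 m/s
1–7 s: ½(-6 + 11)(6) = 15 m/s
Δv = 12.5 m/s, so v(7) = -3 + (12.5) = 9.5 m/s.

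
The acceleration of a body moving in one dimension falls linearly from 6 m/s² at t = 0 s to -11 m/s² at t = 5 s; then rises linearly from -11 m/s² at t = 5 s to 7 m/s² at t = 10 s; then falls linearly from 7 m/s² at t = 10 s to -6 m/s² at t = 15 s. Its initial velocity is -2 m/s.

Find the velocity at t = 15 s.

-22 m/s

Δv equals the area under the a-t graph; then v = v₀ + Δv.
0–5 s: ½(6 + -11)(5) = -12.5 m/s
5–10 s: ½(-11 + 7)(5) = -10 m/s
10–15 s: ½(7 + -6)(5) = 2.5 m/s
Δv = -20 m/s, so v(15) = -2 + (-20) = -22 m/s.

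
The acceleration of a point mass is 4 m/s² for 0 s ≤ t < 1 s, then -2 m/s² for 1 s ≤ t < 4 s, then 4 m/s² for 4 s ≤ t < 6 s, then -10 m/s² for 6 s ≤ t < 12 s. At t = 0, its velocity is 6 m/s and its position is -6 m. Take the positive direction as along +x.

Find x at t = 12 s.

On each constant-a segment, Δv = aΔt and Δx = v₀Δt + ½aΔt²; chain segment to segment.
0–1 s: v starts 6 m/s; Δx = 6·1 + ½·4·1² = 8 m; v ends 10 m/s.
1–4 s: v starts 10 m/s; Δx = 10·3 + ½·-2·3² = 21 m; v ends 4 m/s.
4–6 s: v starts 4 m/s; Δx = 4·2 + ½·4·2² = 16 m; v ends 12 m/s.
6–12 s: v starts 12 m/s; Δx = 12·6 + ½·-10·6² = -108 m; v ends -48 m/s.
x(12) = -6 + Σ Δx = -69 m.

-69 m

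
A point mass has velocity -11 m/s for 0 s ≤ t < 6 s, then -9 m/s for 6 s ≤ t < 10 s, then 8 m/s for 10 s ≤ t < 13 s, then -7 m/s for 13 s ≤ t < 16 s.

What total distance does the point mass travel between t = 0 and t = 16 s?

147 m

Total distance travelled is ∫|v| dt — sum the magnitudes of each area piece.
0–6 s: |-11| × 6 = 66 m
6–10 s: |-9| × 4 = 36 m
10–13 s: |8| × 3 = 24 m
13–16 s: |-7| × 3 = 21 m
Total distance = 147 m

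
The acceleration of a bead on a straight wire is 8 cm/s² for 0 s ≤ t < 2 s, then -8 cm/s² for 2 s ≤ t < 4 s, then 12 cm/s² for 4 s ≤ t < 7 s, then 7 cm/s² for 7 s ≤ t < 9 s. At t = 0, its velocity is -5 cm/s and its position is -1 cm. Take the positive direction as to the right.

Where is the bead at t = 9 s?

On each constant-a segment, Δv = aΔt and Δx = v₀Δt + ½aΔt²; chain segment to segment.
0–2 s: v starts -5 cm/s; Δx = -5·2 + ½·8·2² = 6 cm; v ends 11 cm/s.
2–4 s: v starts 11 cm/s; Δx = 11·2 + ½·-8·2² = 6 cm; v ends -5 cm/s.
4–7 s: v starts -5 cm/s; Δx = -5·3 + ½·12·3² = 39 cm; v ends 31 cm/s.
7–9 s: v starts 31 cm/s; Δx = 31·2 + ½·7·2² = 76 cm; v ends 45 cm/s.
x(9) = -1 + Σ Δx = 126 cm.

126 cm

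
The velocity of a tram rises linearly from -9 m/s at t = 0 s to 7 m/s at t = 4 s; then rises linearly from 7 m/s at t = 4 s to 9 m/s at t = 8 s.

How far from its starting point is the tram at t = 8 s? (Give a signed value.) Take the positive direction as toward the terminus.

Displacement is the signed area under the v-t curve.
0–4 s: ½(-9 + 7)(4) = -4 m
4–8 s: ½(7 + 9)(4) = 32 m
Net displacement = 28 m

28 m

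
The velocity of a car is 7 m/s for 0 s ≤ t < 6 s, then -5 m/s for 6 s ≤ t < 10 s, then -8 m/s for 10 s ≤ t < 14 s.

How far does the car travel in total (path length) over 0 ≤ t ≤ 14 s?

94 m

Total distance travelled is ∫|v| dt — sum the magnitudes of each area piece.
0–6 s: |7| × 6 = 42 m
6–10 s: |-5| × 4 = 20 m
10–14 s: |-8| × 4 = 32 m
Total distance = 94 m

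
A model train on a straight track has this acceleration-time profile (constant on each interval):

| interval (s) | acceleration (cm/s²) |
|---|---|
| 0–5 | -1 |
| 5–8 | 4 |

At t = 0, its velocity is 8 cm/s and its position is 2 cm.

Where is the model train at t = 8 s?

56.5 cm

On each constant-a segment, Δv = aΔt and Δx = v₀Δt + ½aΔt²; chain segment to segment.
0–5 s: v starts 8 cm/s; Δx = 8·5 + ½·-1·5² = 27.5 cm; v ends 3 cm/s.
5–8 s: v starts 3 cm/s; Δx = 3·3 + ½·4·3² = 27 cm; v ends 15 cm/s.
x(8) = 2 + Σ Δx = 56.5 cm.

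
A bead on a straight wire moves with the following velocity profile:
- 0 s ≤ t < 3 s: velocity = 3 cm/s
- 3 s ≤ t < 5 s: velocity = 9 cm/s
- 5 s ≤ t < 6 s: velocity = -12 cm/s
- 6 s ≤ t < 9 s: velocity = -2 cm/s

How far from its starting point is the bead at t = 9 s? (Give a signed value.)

9 cm

Net displacement equals the area under the velocity-time graph (areas below the axis count negative).
0–3 s: 3 × 3 = 9 cm
3–5 s: 9 × 2 = 18 cm
5–6 s: -12 × 1 = -12 cm
6–9 s: -2 × 3 = -6 cm
Net displacement = 9 cm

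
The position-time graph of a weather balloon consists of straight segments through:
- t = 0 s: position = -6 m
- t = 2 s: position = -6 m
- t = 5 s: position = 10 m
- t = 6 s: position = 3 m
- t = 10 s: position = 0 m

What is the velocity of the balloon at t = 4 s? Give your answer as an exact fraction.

Velocity is the slope of the x-t graph on 2–5 s: (10 − -6)/(5 − 2) = 16/3 m/s.

16/3 m/s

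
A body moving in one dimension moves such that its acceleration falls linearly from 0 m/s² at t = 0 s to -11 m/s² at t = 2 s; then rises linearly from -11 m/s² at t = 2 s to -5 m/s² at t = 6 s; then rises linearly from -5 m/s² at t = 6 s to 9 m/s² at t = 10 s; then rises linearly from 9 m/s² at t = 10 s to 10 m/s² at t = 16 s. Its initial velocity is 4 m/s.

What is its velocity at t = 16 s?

26 m/s

Δv equals the area under the a-t graph; then v = v₀ + Δv.
0–2 s: ½(0 + -11)(2) = -11 m/s
2–6 s: ½(-11 + -5)(4) = -32 m/s
6–10 s: ½(-5 + 9)(4) = 8 m/s
10–16 s: ½(9 + 10)(6) = 57 m/s
Δv = 22 m/s, so v(16) = 4 + (22) = 26 m/s.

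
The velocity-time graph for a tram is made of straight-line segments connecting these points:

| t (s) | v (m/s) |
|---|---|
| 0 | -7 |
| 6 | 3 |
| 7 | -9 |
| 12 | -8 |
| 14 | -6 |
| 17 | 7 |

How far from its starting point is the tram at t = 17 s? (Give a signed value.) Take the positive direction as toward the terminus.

-70 m

Net displacement equals the area under the velocity-time graph (areas below the axis count negative).
0–6 s: ½(-7 + 3)(6) = -12 m
6–7 s: ½(3 + -9)(1) = -3 m
7–12 s: ½(-9 + -8)(5) = -42.5 m
12–14 s: ½(-8 + -6)(2) = -14 m
14–17 s: ½(-6 + 7)(3) = 1.5 m
Net displacement = -70 m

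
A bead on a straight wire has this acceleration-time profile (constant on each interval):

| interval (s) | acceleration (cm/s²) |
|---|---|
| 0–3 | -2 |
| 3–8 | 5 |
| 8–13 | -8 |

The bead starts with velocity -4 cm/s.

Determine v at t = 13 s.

Δv equals the area under the a-t graph; then v = v₀ + Δv.
0–3 s: -2 × 3 = -6 cm/s
3–8 s: 5 × 5 = 25 cm/s
8–13 s: -8 × 5 = -40 cm/s
Δv = -21 cm/s, so v(13) = -4 + (-21) = -25 cm/s.

-25 cm/s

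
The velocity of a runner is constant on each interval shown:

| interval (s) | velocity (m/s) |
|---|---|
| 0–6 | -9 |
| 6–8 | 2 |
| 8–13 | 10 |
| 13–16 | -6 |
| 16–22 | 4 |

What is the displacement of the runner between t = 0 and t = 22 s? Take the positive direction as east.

6 m

Displacement is the signed area under the v-t curve.
0–6 s: -9 × 6 = -54 m
6–8 s: 2 × 2 = 4 m
8–13 s: 10 × 5 = 50 m
13–16 s: -6 × 3 = -18 m
16–22 s: 4 × 6 = 24 m
Net displacement = 6 m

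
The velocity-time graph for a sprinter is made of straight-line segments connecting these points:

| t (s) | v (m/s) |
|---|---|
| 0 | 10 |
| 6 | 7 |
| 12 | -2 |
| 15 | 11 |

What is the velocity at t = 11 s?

-0.5 m/s

On 6–12 s the graph is linear from 7 to -2 m/s: v(11) = 7 + (-2 − 7)·(11 − 6)/(12 − 6) = -0.5 m/s.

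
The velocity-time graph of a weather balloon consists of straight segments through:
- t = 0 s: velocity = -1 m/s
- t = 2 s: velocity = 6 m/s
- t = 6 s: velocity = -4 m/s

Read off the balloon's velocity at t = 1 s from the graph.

2.5 m/s

On 0–2 s the graph is linear from -1 to 6 m/s: v(1) = -1 + (6 − -1)·(1 − 0)/(2 − 0) = 2.5 m/s.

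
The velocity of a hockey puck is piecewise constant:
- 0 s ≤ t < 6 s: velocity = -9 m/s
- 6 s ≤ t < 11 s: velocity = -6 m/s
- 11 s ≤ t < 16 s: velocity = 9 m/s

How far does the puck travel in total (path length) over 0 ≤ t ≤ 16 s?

Total distance travelled is ∫|v| dt — sum the magnitudes of each area piece.
0–6 s: |-9| × 6 = 54 m
6–11 s: |-6| × 5 = 30 m
11–16 s: |9| × 5 = 45 m
Total distance = 129 m

129 m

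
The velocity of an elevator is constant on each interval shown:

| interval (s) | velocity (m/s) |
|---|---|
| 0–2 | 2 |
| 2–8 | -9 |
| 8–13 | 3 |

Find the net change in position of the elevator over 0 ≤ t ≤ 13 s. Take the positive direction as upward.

-35 m

Net displacement equals the area under the velocity-time graph (areas below the axis count negative).
0–2 s: 2 × 2 = 4 m
2–8 s: -9 × 6 = -54 m
8–13 s: 3 × 5 = 15 m
Net displacement = -35 m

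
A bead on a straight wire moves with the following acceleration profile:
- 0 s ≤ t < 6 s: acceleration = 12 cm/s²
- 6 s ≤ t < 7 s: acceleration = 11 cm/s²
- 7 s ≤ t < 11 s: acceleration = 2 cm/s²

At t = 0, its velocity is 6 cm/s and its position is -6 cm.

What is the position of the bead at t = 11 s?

701.5 cm

On each constant-a segment, Δv = aΔt and Δx = v₀Δt + ½aΔt²; chain segment to segment.
0–6 s: v starts 6 cm/s; Δx = 6·6 + ½·12·6² = 252 cm; v ends 78 cm/s.
6–7 s: v starts 78 cm/s; Δx = 78·1 + ½·11·1² = 83.5 cm; v ends 89 cm/s.
7–11 s: v starts 89 cm/s; Δx = 89·4 + ½·2·4² = 372 cm; v ends 97 cm/s.
x(11) = -6 + Σ Δx = 701.5 cm.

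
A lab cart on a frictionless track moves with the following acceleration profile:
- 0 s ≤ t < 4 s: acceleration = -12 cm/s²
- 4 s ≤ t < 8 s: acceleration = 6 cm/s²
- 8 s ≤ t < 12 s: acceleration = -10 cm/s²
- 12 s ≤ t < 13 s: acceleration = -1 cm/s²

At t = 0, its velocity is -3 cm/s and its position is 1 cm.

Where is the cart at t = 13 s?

-518.5 cm

On each constant-a segment, Δv = aΔt and Δx = v₀Δt + ½aΔt²; chain segment to segment.
0–4 s: v starts -3 cm/s; Δx = -3·4 + ½·-12·4² = -108 cm; v ends -51 cm/s.
4–8 s: v starts -51 cm/s; Δx = -51·4 + ½·6·4² = -156 cm; v ends -27 cm/s.
8–12 s: v starts -27 cm/s; Δx = -27·4 + ½·-10·4² = -188 cm; v ends -67 cm/s.
12–13 s: v starts -67 cm/s; Δx = -67·1 + ½·-1·1² = -67.5 cm; v ends -68 cm/s.
x(13) = 1 + Σ Δx = -518.5 cm.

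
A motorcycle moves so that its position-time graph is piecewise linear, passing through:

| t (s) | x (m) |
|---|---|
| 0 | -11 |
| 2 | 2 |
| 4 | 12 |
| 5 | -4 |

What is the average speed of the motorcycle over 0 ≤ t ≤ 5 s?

7.8 m/s

Average speed = (total path length)/(elapsed time); on a piecewise-linear x-t graph the path length is Σ|Δx|.
0–2 s: |Δx| = |2 − -11| = 13 m
2–4 s: |Δx| = |12 − 2| = 10 m
4–5 s: |Δx| = |-4 − 12| = 16 m
Total path = 39 m; average speed = 39/5 = 7.8 m/s.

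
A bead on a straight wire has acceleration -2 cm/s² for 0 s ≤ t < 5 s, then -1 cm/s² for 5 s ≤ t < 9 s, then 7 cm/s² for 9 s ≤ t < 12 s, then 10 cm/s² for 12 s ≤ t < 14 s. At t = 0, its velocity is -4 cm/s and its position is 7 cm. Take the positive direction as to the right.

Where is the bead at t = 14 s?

On each constant-a segment, Δv = aΔt and Δx = v₀Δt + ½aΔt²; chain segment to segment.
0–5 s: v starts -4 cm/s; Δx = -4·5 + ½·-2·5² = -45 cm; v ends -14 cm/s.
5–9 s: v starts -14 cm/s; Δx = -14·4 + ½·-1·4² = -64 cm; v ends -18 cm/s.
9–12 s: v starts -18 cm/s; Δx = -18·3 + ½·7·3² = -22.5 cm; v ends 3 cm/s.
12–14 s: v starts 3 cm/s; Δx = 3·2 + ½·10·2² = 26 cm; v ends 23 cm/s.
x(14) = 7 + Σ Δx = -98.5 cm.

-98.5 cm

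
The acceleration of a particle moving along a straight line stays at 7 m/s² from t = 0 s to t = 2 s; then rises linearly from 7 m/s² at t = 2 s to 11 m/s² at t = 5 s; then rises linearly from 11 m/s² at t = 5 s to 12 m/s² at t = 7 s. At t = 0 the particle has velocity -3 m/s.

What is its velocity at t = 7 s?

61 m/s

Δv equals the area under the a-t graph; then v = v₀ + Δv.
0–2 s: 7 × 2 = 14 m/s
2–5 s: ½(7 + 11)(3) = 27 m/s
5–7 s: ½(11 + 12)(2) = 23 m/s
Δv = 64 m/s, so v(7) = -3 + (64) = 61 m/s.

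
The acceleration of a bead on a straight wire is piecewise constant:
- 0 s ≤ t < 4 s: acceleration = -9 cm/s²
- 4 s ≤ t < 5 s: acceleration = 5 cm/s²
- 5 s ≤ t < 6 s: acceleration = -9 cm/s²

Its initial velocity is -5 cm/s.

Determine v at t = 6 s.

-45 cm/s

Δv equals the area under the a-t graph; then v = v₀ + Δv.
0–4 s: -9 × 4 = -36 cm/s
4–5 s: 5 × 1 = 5 cm/s
5–6 s: -9 × 1 = -9 cm/s
Δv = -40 cm/s, so v(6) = -5 + (-40) = -45 cm/s.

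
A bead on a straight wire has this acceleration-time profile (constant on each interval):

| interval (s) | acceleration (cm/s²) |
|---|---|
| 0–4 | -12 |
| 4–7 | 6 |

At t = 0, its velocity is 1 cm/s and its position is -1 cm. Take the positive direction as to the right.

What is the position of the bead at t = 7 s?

On each constant-a segment, Δv = aΔt and Δx = v₀Δt + ½aΔt²; chain segment to segment.
0–4 s: v starts 1 cm/s; Δx = 1·4 + ½·-12·4² = -92 cm; v ends -47 cm/s.
4–7 s: v starts -47 cm/s; Δx = -47·3 + ½·6·3² = -114 cm; v ends -29 cm/s.
x(7) = -1 + Σ Δx = -207 cm.

-207 cm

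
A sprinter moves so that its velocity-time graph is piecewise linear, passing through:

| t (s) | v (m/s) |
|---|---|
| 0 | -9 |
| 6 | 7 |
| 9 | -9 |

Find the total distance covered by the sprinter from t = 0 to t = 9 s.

36.5625 m

Total distance travelled is ∫|v| dt — sum the magnitudes of each area piece.
0–6 s: v = 0 at t = 3.375 s; triangle areas 15.1875 + 9.1875 = 24.375 m
6–9 s: v = 0 at t = 7.3125 s; triangle areas 4.59375 + 7.59375 = 12.1875 m
Total distance = 36.5625 m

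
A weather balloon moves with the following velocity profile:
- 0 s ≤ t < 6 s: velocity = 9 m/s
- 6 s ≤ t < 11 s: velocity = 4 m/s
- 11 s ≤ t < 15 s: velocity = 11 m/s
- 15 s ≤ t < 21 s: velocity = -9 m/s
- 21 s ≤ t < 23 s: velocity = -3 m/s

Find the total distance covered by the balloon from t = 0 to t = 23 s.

178 m

Total distance travelled is ∫|v| dt — sum the magnitudes of each area piece.
0–6 s: |9| × 6 = 54 m
6–11 s: |4| × 5 = 20 m
11–15 s: |11| × 4 = 44 m
15–21 s: |-9| × 6 = 54 m
21–23 s: |-3| × 2 = 6 m
Total distance = 178 m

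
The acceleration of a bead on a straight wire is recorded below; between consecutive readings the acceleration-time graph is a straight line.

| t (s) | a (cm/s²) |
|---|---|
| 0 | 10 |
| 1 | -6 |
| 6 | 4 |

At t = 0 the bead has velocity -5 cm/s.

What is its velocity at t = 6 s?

Δv equals the area under the a-t graph; then v = v₀ + Δv.
0–1 s: ½(10 + -6)(1) = 2 cm/s
1–6 s: ½(-6 + 4)(5) = -5 cm/s
Δv = -3 cm/s, so v(6) = -5 + (-3) = -8 cm/s.

-8 cm/s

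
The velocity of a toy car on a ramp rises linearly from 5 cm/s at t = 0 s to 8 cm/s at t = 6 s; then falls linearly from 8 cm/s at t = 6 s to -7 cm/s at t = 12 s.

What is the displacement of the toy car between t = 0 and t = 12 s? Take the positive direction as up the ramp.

42 cm

Displacement is the signed area under the v-t curve.
0–6 s: ½(5 + 8)(6) = 39 cm
6–12 s: ½(8 + -7)(6) = 3 cm
Net displacement = 42 cm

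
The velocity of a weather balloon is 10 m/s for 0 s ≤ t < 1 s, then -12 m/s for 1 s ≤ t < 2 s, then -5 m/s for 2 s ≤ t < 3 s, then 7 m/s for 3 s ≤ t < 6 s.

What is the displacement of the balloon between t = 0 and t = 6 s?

Net displacement equals the area under the velocity-time graph (areas below the axis count negative).
0–1 s: 10 × 1 = 10 m
1–2 s: -12 × 1 = -12 m
2–3 s: -5 × 1 = -5 m
3–6 s: 7 × 3 = 21 m
Net displacement = 14 m

14 m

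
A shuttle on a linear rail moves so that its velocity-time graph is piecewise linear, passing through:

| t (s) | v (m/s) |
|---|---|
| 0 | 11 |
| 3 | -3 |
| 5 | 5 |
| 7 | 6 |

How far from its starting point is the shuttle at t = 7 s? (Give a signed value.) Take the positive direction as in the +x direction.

Net displacement equals the area under the velocity-time graph (areas below the axis count negative).
0–3 s: ½(11 + -3)(3) = 12 m
3–5 s: ½(-3 + 5)(2) = 2 m
5–7 s: ½(5 + 6)(2) = 11 m
Net displacement = 25 m

25 m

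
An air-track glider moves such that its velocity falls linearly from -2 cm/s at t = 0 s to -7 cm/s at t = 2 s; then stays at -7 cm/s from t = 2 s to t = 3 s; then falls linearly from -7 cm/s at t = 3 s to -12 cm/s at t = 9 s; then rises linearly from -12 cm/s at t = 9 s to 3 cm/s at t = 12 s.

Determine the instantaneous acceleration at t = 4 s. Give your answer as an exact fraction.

Acceleration is the slope of the v-t graph on 3–9 s: (-12 − -7)/(9 − 3) = -5/6 cm/s².

-5/6 cm/s²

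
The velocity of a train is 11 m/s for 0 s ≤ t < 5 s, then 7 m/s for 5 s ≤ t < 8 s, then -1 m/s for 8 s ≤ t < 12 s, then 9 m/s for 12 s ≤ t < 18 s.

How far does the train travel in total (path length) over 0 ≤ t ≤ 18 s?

Total distance travelled is ∫|v| dt — sum the magnitudes of each area piece.
0–5 s: |11| × 5 = 55 m
5–8 s: |7| × 3 = 21 m
8–12 s: |-1| × 4 = 4 m
12–18 s: |9| × 6 = 54 m
Total distance = 134 m

134 m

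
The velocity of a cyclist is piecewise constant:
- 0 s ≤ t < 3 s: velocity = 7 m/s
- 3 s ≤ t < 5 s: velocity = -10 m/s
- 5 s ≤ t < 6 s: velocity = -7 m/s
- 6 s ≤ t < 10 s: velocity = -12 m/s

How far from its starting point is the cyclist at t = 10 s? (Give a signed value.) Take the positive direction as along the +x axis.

-54 m

Displacement is the signed area under the v-t curve.
0–3 s: 7 × 3 = 21 m
3–5 s: -10 × 2 = -20 m
5–6 s: -7 × 1 = -7 m
6–10 s: -12 × 4 = -48 m
Net displacement = -54 m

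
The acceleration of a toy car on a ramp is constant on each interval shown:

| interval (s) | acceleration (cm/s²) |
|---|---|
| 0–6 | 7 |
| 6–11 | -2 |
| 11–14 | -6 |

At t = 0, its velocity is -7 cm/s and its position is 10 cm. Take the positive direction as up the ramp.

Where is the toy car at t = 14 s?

On each constant-a segment, Δv = aΔt and Δx = v₀Δt + ½aΔt²; chain segment to segment.
0–6 s: v starts -7 cm/s; Δx = -7·6 + ½·7·6² = 84 cm; v ends 35 cm/s.
6–11 s: v starts 35 cm/s; Δx = 35·5 + ½·-2·5² = 150 cm; v ends 25 cm/s.
11–14 s: v starts 25 cm/s; Δx = 25·3 + ½·-6·3² = 48 cm; v ends 7 cm/s.
x(14) = 10 + Σ Δx = 292 cm.

292 cm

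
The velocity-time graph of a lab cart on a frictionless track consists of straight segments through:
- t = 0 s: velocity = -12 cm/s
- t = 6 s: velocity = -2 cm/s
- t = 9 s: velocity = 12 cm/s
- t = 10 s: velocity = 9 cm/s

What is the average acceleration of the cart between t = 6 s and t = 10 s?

Average acceleration = Δv/Δt = (9 − -2)/(10 − 6) = 2.75 cm/s².

2.75 cm/s²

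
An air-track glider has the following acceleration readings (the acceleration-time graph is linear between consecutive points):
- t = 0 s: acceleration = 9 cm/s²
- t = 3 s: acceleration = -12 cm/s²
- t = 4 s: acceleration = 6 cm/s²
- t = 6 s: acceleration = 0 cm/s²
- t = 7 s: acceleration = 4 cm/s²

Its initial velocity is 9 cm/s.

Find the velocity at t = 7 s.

9.5 cm/s

Δv equals the area under the a-t graph; then v = v₀ + Δv.
0–3 s: ½(9 + -12)(3) = -4.5 cm/s
3–4 s: ½(-12 + 6)(1) = -3 cm/s
4–6 s: ½(6 + 0)(2) = 6 cm/s
6–7 s: ½(0 + 4)(1) = 2 cm/s
Δv = 0.5 cm/s, so v(7) = 9 + (0.5) = 9.5 cm/s.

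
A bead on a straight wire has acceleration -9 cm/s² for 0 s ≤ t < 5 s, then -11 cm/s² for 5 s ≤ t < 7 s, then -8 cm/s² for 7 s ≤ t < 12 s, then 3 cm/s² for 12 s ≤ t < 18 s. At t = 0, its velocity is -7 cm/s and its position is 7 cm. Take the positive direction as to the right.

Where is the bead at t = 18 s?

On each constant-a segment, Δv = aΔt and Δx = v₀Δt + ½aΔt²; chain segment to segment.
0–5 s: v starts -7 cm/s; Δx = -7·5 + ½·-9·5² = -147.5 cm; v ends -52 cm/s.
5–7 s: v starts -52 cm/s; Δx = -52·2 + ½·-11·2² = -126 cm; v ends -74 cm/s.
7–12 s: v starts -74 cm/s; Δx = -74·5 + ½·-8·5² = -470 cm; v ends -114 cm/s.
12–18 s: v starts -114 cm/s; Δx = -114·6 + ½·3·6² = -630 cm; v ends -96 cm/s.
x(18) = 7 + Σ Δx = -1366.5 cm.

-1366.5 cm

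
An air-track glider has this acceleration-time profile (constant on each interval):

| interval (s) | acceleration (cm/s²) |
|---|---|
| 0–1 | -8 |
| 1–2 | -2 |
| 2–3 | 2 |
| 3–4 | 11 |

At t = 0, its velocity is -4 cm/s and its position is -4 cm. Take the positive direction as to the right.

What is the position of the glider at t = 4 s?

On each constant-a segment, Δv = aΔt and Δx = v₀Δt + ½aΔt²; chain segment to segment.
0–1 s: v starts -4 cm/s; Δx = -4·1 + ½·-8·1² = -8 cm; v ends -12 cm/s.
1–2 s: v starts -12 cm/s; Δx = -12·1 + ½·-2·1² = -13 cm; v ends -14 cm/s.
2–3 s: v starts -14 cm/s; Δx = -14·1 + ½·2·1² = -13 cm; v ends -12 cm/s.
3–4 s: v starts -12 cm/s; Δx = -12·1 + ½·11·1² = -6.5 cm; v ends -1 cm/s.
x(4) = -4 + Σ Δx = -44.5 cm.

-44.5 cm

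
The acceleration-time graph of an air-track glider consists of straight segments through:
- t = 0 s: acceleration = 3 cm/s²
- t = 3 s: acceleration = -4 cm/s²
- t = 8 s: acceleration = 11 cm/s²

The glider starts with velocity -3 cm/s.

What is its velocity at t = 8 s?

Δv equals the area under the a-t graph; then v = v₀ + Δv.
0–3 s: ½(3 + -4)(3) = -1.5 cm/s
3–8 s: ½(-4 + 11)(5) = 17.5 cm/s
Δv = 16 cm/s, so v(8) = -3 + (16) = 13 cm/s.

13 cm/s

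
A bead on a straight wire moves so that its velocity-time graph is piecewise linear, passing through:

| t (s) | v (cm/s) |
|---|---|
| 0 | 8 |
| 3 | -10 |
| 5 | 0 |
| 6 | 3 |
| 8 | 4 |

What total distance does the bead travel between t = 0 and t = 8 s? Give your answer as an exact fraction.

193/6 cm

Total distance travelled is ∫|v| dt — sum the magnitudes of each area piece.
0–3 s: v = 0 at t = 4/3 s; triangle areas 16/3 + 25/3 = 41/3 cm
3–5 s: |½(-10 + 0)(2)| = 10 cm
5–6 s: |½(0 + 3)(1)| = 1.5 cm
6–8 s: |½(3 + 4)(2)| = 7 cm
Total distance = 193/6 cm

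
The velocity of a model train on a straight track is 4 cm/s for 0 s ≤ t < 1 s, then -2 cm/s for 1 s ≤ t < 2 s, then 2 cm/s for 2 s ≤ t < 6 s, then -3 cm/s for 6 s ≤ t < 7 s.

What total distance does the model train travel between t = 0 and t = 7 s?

17 cm

Total distance travelled is ∫|v| dt — sum the magnitudes of each area piece.
0–1 s: |4| × 1 = 4 cm
1–2 s: |-2| × 1 = 2 cm
2–6 s: |2| × 4 = 8 cm
6–7 s: |-3| × 1 = 3 cm
Total distance = 17 cm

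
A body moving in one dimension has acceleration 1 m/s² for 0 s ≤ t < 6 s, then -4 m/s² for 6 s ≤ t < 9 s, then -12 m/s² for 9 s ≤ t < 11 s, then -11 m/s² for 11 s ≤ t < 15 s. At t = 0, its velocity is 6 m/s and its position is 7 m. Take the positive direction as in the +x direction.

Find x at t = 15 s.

-129 m

On each constant-a segment, Δv = aΔt and Δx = v₀Δt + ½aΔt²; chain segment to segment.
0–6 s: v starts 6 m/s; Δx = 6·6 + ½·1·6² = 54 m; v ends 12 m/s.
6–9 s: v starts 12 m/s; Δx = 12·3 + ½·-4·3² = 18 m; v ends 0 m/s.
9–11 s: v starts 0 m/s; Δx = 0·2 + ½·-12·2² = -24 m; v ends -24 m/s.
11–15 s: v starts -24 m/s; Δx = -24·4 + ½·-11·4² = -184 m; v ends -68 m/s.
x(15) = 7 + Σ Δx = -129 m.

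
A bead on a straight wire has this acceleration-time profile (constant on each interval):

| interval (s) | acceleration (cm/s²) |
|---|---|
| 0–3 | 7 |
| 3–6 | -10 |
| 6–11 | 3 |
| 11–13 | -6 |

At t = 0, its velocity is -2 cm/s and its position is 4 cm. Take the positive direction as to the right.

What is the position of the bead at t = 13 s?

On each constant-a segment, Δv = aΔt and Δx = v₀Δt + ½aΔt²; chain segment to segment.
0–3 s: v starts -2 cm/s; Δx = -2·3 + ½·7·3² = 25.5 cm; v ends 19 cm/s.
3–6 s: v starts 19 cm/s; Δx = 19·3 + ½·-10·3² = 12 cm; v ends -11 cm/s.
6–11 s: v starts -11 cm/s; Δx = -11·5 + ½·3·5² = -17.5 cm; v ends 4 cm/s.
11–13 s: v starts 4 cm/s; Δx = 4·2 + ½·-6·2² = -4 cm; v ends -8 cm/s.
x(13) = 4 + Σ Δx = 20 cm.

20 cm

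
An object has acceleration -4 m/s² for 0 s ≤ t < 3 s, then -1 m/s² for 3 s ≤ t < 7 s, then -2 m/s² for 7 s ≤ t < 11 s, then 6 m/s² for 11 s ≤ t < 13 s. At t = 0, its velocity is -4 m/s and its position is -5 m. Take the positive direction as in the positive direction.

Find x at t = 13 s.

-247 m

On each constant-a segment, Δv = aΔt and Δx = v₀Δt + ½aΔt²; chain segment to segment.
0–3 s: v starts -4 m/s; Δx = -4·3 + ½·-4·3² = -30 m; v ends -16 m/s.
3–7 s: v starts -16 m/s; Δx = -16·4 + ½·-1·4² = -72 m; v ends -20 m/s.
7–11 s: v starts -20 m/s; Δx = -20·4 + ½·-2·4² = -96 m; v ends -28 m/s.
11–13 s: v starts -28 m/s; Δx = -28·2 + ½·6·2² = -44 m; v ends -16 m/s.
x(13) = -5 + Σ Δx = -247 m.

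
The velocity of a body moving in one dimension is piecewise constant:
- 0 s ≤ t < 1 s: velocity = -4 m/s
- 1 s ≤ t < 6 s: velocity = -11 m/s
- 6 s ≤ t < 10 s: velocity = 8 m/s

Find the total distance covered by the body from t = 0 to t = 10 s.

Total distance travelled is ∫|v| dt — sum the magnitudes of each area piece.
0–1 s: |-4| × 1 = 4 m
1–6 s: |-11| × 5 = 55 m
6–10 s: |8| × 4 = 32 m
Total distance = 91 m

91 m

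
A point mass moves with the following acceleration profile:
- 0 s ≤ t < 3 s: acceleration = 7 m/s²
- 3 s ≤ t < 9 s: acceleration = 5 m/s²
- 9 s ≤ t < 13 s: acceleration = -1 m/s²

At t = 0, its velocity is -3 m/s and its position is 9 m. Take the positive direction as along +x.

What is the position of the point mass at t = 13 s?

413.5 m

On each constant-a segment, Δv = aΔt and Δx = v₀Δt + ½aΔt²; chain segment to segment.
0–3 s: v starts -3 m/s; Δx = -3·3 + ½·7·3² = 22.5 m; v ends 18 m/s.
3–9 s: v starts 18 m/s; Δx = 18·6 + ½·5·6² = 198 m; v ends 48 m/s.
9–13 s: v starts 48 m/s; Δx = 48·4 + ½·-1·4² = 184 m; v ends 44 m/s.
x(13) = 9 + Σ Δx = 413.5 m.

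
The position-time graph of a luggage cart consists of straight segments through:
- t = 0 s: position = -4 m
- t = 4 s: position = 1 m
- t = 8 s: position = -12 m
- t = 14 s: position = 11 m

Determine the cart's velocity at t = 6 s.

Velocity is the slope of the x-t graph on 4–8 s: (-12 − 1)/(8 − 4) = -3.25 m/s.

-3.25 m/s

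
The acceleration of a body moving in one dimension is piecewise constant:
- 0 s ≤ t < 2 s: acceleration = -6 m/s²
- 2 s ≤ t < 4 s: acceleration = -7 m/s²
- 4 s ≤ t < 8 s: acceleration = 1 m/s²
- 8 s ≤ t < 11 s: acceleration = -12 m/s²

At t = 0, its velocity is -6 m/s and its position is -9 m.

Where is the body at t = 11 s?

-341 m

On each constant-a segment, Δv = aΔt and Δx = v₀Δt + ½aΔt²; chain segment to segment.
0–2 s: v starts -6 m/s; Δx = -6·2 + ½·-6·2² = -24 m; v ends -18 m/s.
2–4 s: v starts -18 m/s; Δx = -18·2 + ½·-7·2² = -50 m; v ends -32 m/s.
4–8 s: v starts -32 m/s; Δx = -32·4 + ½·1·4² = -120 m; v ends -28 m/s.
8–11 s: v starts -28 m/s; Δx = -28·3 + ½·-12·3² = -138 m; v ends -64 m/s.
x(11) = -9 + Σ Δx = -341 m.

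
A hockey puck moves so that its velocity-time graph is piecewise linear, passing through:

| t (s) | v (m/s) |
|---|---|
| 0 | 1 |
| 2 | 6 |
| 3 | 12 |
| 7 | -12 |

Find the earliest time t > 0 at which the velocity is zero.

v changes sign on 3–7 s (from 12 to -12); the graph is linear there, so v = 0 at t = 3 + (-12)·(7 − 3)/(-12 − 12) = 5 s.

t = 5 s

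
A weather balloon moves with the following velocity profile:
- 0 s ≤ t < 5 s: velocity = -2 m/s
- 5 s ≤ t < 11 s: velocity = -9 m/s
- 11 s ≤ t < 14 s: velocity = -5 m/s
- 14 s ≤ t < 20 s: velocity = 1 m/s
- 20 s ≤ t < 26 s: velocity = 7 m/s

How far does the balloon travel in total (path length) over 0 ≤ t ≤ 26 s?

Distance (not displacement) is the total path length: add the absolute areas under v-t.
0–5 s: |-2| × 5 = 10 m
5–11 s: |-9| × 6 = 54 m
11–14 s: |-5| × 3 = 15 m
14–20 s: |1| × 6 = 6 m
20–26 s: |7| × 6 = 42 m
Total distance = 127 m

127 m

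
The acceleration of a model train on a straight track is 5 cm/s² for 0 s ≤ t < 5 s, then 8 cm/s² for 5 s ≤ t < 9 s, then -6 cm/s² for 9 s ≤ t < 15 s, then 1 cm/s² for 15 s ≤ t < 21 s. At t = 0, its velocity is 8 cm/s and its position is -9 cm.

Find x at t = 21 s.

763.5 cm

On each constant-a segment, Δv = aΔt and Δx = v₀Δt + ½aΔt²; chain segment to segment.
0–5 s: v starts 8 cm/s; Δx = 8·5 + ½·5·5² = 102.5 cm; v ends 33 cm/s.
5–9 s: v starts 33 cm/s; Δx = 33·4 + ½·8·4² = 196 cm; v ends 65 cm/s.
9–15 s: v starts 65 cm/s; Δx = 65·6 + ½·-6·6² = 282 cm; v ends 29 cm/s.
15–21 s: v starts 29 cm/s; Δx = 29·6 + ½·1·6² = 192 cm; v ends 35 cm/s.
x(21) = -9 + Σ Δx = 763.5 cm.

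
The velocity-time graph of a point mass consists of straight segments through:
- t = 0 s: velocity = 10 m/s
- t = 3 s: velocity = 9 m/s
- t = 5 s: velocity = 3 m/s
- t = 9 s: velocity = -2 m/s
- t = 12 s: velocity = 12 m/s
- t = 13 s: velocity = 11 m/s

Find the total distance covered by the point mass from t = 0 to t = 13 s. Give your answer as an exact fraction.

Total distance travelled is ∫|v| dt — sum the magnitudes of each area piece.
0–3 s: |½(10 + 9)(3)| = 28.5 m
3–5 s: |½(9 + 3)(2)| = 12 m
5–9 s: v = 0 at t = 7.4 s; triangle areas 3.6 + 1.6 = 5.2 m
9–12 s: v = 0 at t = 66/7 s; triangle areas 3/7 + 108/7 = 111/7 m
12–13 s: |½(12 + 11)(1)| = 11.5 m
Total distance = 2557/35 m

2557/35 m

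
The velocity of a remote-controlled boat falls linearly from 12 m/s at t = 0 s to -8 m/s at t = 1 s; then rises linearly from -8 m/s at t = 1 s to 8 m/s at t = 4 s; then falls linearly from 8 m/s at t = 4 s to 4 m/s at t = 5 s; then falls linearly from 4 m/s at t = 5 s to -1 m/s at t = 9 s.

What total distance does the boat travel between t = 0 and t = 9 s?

30 m

Total distance travelled is ∫|v| dt — sum the magnitudes of each area piece.
0–1 s: v = 0 at t = 0.6 s; triangle areas 3.6 + 1.6 = 5.2 m
1–4 s: v = 0 at t = 2.5 s; triangle areas 6 + 6 = 12 m
4–5 s: |½(8 + 4)(1)| = 6 m
5–9 s: v = 0 at t = 8.2 s; triangle areas 6.4 + 0.4 = 6.8 m
Total distance = 30 m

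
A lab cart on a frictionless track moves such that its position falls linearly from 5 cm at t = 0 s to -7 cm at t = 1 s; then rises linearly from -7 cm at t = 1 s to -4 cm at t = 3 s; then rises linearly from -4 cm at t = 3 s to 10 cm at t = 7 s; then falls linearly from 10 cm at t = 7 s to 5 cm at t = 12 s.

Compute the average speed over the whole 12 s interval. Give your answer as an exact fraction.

Average speed = (total path length)/(elapsed time); on a piecewise-linear x-t graph the path length is Σ|Δx|.
0–1 s: |Δx| = |-7 − 5| = 12 cm
1–3 s: |Δx| = |-4 − -7| = 3 cm
3–7 s: |Δx| = |10 − -4| = 14 cm
7–12 s: |Δx| = |5 − 10| = 5 cm
Total path = 34 cm; average speed = 34/12 = 17/6 cm/s.

17/6 cm/s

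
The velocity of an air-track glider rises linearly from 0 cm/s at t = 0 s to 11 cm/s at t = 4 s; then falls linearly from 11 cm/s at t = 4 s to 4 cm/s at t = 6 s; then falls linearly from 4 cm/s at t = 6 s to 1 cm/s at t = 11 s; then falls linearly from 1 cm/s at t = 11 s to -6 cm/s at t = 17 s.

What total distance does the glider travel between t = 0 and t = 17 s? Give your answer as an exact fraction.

Total distance travelled is ∫|v| dt — sum the magnitudes of each area piece.
0–4 s: |½(0 + 11)(4)| = 22 cm
4–6 s: |½(11 + 4)(2)| = 15 cm
6–11 s: |½(4 + 1)(5)| = 12.5 cm
11–17 s: v = 0 at t = 83/7 s; triangle areas 3/7 + 108/7 = 111/7 cm
Total distance = 915/14 cm

915/14 cm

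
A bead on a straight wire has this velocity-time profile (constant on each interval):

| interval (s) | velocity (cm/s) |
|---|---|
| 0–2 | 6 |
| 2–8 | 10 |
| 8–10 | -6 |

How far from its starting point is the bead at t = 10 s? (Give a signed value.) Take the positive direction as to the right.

60 cm

Net displacement equals the area under the velocity-time graph (areas below the axis count negative).
0–2 s: 6 × 2 = 12 cm
2–8 s: 10 × 6 = 60 cm
8–10 s: -6 × 2 = -12 cm
Net displacement = 60 cm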